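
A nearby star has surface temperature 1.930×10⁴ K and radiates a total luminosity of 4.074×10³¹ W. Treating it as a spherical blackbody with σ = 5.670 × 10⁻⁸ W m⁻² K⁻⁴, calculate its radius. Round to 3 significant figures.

R ≈ 2.03×10¹⁰ m

L = 4πR²σT⁴ ⇒ R = √(L/(4πσT⁴)).
σT⁴ = 7.86706×10⁹ W/m², so R = √(4.074×10³¹/(4π×7.86706×10⁹)) = 2.03×10¹⁰ m.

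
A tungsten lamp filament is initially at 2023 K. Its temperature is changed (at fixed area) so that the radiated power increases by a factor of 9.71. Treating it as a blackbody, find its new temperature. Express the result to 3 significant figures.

T₂ ≈ 3.57×10³ K

P ∝ T⁴, so T₂/T₁ = (P₂/P₁)^(1/4) = (9.71)^(1/4) = 1.76524.
T₂ = 2023 × 1.76524 = 3.57×10³ K.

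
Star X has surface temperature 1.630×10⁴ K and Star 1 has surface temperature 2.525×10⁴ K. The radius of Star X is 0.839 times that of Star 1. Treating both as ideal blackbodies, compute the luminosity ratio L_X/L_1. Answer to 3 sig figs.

L ∝ R²T⁴, so L_X/L_1 = (R_X/R_1)²(T_X/T_1)⁴ = (0.839)² × (1.630×10⁴/2.525×10⁴)⁴ = 0.703921 × 0.173662 = 0.122.

L_X/L_1 ≈ 0.122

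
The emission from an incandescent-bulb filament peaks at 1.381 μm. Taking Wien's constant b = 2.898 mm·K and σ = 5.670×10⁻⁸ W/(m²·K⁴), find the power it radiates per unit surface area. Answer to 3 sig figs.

I ≈ 1.10×10⁶ W/m²

Wien's law: T = b/λ_max = 2.898×10⁻³/1.381×10⁻⁶ = 2098.48 K.
Then I = σT⁴ = 5.670×10⁻⁸×(2098.48)⁴ = 1.10×10⁶ W/m².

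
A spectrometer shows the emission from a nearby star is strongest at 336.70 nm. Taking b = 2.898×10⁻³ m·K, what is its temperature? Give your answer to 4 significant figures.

Wien's law gives T = b/λ_max = (2.898×10⁻³ m·K)/(3.3670×10⁻⁷ m) = 8607 K.

T ≈ 8607 K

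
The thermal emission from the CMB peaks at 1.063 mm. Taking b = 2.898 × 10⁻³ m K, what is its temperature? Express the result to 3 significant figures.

Wien's law gives T = b/λ_max = (2.898×10⁻³ m·K)/(1.063×10⁻³ m) = 2.73 K.

T ≈ 2.73 K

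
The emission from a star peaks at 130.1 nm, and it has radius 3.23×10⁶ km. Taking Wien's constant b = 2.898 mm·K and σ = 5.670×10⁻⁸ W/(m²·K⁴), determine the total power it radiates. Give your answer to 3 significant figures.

Wien's law: T = b/λ_max = 2.898×10⁻³/1.301×10⁻⁷ = 22275.2 K.
Surface area A = 4πR² = 4π(3.23×10⁹ m)² = 1.31104×10²⁰ m².
Then P = σAT⁴ = 5.670×10⁻⁸×1.31104×10²⁰×(22275.2)⁴ = 1.83×10³⁰ W.

P ≈ 1.83×10³⁰ W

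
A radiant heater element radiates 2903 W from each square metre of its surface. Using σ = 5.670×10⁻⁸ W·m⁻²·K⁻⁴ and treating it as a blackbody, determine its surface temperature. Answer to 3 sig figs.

T ≈ 476 K

I = σT⁴, so T = (I/σ)^(1/4) = (2903/(5.670×10⁻⁸))^(1/4) = 476 K.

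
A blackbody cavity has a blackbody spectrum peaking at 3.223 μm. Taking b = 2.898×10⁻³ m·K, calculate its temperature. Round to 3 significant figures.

Wien's law gives T = b/λ_max = (2.898×10⁻³ m·K)/(3.223×10⁻⁶ m) = 899 K.

T ≈ 899 K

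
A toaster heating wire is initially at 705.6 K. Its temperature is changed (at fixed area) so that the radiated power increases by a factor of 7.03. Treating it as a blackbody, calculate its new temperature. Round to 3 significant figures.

T₂ ≈ 1.15×10³ K

P ∝ T⁴, so T₂/T₁ = (P₂/P₁)^(1/4) = (7.03)^(1/4) = 1.62832.
T₂ = 705.6 × 1.62832 = 1.15×10³ K.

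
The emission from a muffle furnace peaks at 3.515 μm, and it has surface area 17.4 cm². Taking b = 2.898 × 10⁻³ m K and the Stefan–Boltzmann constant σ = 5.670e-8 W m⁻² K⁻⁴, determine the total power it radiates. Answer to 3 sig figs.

Wien's law: T = b/λ_max = 2.898×10⁻³/3.515×10⁻⁶ = 824.467 K.
Area A = 17.4 cm² = 1.74×10⁻³ m².
Then P = σAT⁴ = 5.670×10⁻⁸×1.74×10⁻³×(824.467)⁴ = 45.6 W.

P ≈ 45.6 W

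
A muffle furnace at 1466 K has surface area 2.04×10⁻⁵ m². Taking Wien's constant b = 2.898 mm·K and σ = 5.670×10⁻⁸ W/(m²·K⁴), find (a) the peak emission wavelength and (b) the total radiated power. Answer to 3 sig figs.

(a) λ_max = b/T = 2.898×10⁻³/1466 = 1.977×10⁻⁶ m = 1.98×10³ nm.
Area A = 2.04×10⁻⁵ m².
(b) P = σAT⁴ = 5.670×10⁻⁸×2.04×10⁻⁵×(1466)⁴ = 5.34 W.

λ_max ≈ 1.98×10³ nm; P ≈ 5.34 W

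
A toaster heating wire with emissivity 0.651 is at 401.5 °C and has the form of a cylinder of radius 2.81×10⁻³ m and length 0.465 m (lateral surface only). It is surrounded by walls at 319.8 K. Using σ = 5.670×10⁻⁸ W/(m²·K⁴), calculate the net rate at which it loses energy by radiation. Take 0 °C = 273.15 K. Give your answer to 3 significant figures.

Net loss ≈ 59.6 W

T = 401.5 °C + 273.15 = 674.65 K.
Lateral area A = 2πrL = 2π×2.81×10⁻³×0.465 = 8.20992×10⁻³ m².
Net radiated power P_net = εσA(T⁴ − T₀⁴) = 0.651×5.670×10⁻⁸×8.20992×10⁻³×(674.65⁴ − 319.8⁴).
T⁴ − T₀⁴ = 2.07164×10¹¹ − 1.04596×10¹⁰ = 1.96704×10¹¹ K⁴, so P_net = 59.6 W.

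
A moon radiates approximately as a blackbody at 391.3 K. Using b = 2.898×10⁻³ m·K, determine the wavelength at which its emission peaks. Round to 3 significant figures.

Wien's displacement law: λ_max = b/T = (2.898×10⁻³ m·K)/(391.3 K) = 7.406×10⁻⁶ m.
That is 7.41 μm, in the infrared range.

λ_max ≈ 7.41 μm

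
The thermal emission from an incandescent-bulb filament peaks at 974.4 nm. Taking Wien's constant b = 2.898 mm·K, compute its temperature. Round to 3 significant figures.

T ≈ 2.97×10³ K

Wien's law gives T = b/λ_max = (2.898×10⁻³ m·K)/(9.744×10⁻⁷ m) = 2.97×10³ K.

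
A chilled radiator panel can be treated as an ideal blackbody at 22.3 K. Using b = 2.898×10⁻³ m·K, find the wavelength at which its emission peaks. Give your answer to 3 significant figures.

Wien's displacement law: λ_max = b/T = (2.898×10⁻³ m·K)/(22.3 K) = 1.300×10⁻⁴ m.
That is 0.130 mm, in the infrared range.

λ_max ≈ 0.130 mm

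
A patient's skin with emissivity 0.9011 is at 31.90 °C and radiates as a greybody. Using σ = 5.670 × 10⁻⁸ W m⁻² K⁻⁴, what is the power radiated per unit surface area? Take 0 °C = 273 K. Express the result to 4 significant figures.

I ≈ 441.6 W/m²

T = 31.90 °C + 273 = 304.90 K.
Stefan–Boltzmann: I = εσT⁴ = 0.9011 × 5.670×10⁻⁸ × (304.90)⁴ = 441.6 W/m².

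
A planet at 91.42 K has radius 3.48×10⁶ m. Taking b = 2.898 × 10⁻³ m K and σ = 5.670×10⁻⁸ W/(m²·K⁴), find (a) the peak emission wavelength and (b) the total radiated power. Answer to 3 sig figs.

(a) λ_max = b/T = 2.898×10⁻³/91.42 = 3.170×10⁻⁵ m = 31.7 μm.
Surface area A = 4πR² = 4π(3.48×10⁶ m)² = 1.52184×10¹⁴ m².
(b) P = σAT⁴ = 5.670×10⁻⁸×1.52184×10¹⁴×(91.42)⁴ = 6.03×10¹⁴ W.

λ_max ≈ 31.7 μm; P ≈ 6.03×10¹⁴ W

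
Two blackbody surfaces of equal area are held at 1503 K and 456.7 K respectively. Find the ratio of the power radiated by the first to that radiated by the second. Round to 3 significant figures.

P₁/P₂ ≈ 117

With equal areas, P₁/P₂ = (T₁/T₂)⁴ = (1503/456.7)⁴ = 117.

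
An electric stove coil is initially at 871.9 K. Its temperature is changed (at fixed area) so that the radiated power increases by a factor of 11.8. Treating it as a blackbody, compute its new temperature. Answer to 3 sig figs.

T₂ ≈ 1.62×10³ K

P ∝ T⁴, so T₂/T₁ = (P₂/P₁)^(1/4) = (11.8)^(1/4) = 1.85341.
T₂ = 871.9 × 1.85341 = 1.62×10³ K.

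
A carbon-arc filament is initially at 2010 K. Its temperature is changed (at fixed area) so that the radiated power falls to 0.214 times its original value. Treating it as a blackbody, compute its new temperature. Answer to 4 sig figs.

T₂ ≈ 1367 K

P ∝ T⁴, so T₂/T₁ = (P₂/P₁)^(1/4) = (0.214)^(1/4) = 0.680148.
T₂ = 2010 × 0.680148 = 1367 K.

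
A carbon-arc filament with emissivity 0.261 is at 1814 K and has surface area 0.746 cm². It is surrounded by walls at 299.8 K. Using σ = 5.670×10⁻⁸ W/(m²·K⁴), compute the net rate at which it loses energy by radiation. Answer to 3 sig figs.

Area A = 0.746 cm² = 7.46×10⁻⁵ m².
Net radiated power P_net = εσA(T⁴ − T₀⁴) = 0.261×5.670×10⁻⁸×7.46×10⁻⁵×(1814⁴ − 299.8⁴).
T⁴ − T₀⁴ = 1.08280×10¹³ − 8.07842×10⁹ = 1.08199×10¹³ K⁴, so P_net = 11.9 W.

Net loss ≈ 11.9 W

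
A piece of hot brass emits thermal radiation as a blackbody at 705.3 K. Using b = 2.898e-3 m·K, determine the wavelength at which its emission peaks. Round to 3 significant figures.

Wien's displacement law: λ_max = b/T = (2.898×10⁻³ m·K)/(705.3 K) = 4.109×10⁻⁶ m.
That is 4.11 μm, in the infrared range.

λ_max ≈ 4.11 μm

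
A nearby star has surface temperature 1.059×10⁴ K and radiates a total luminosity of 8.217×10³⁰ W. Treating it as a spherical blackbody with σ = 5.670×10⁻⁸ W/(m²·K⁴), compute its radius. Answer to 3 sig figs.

L = 4πR²σT⁴ ⇒ R = √(L/(4πσT⁴)).
σT⁴ = 7.13127×10⁸ W/m², so R = √(8.217×10³⁰/(4π×7.13127×10⁸)) = 3.03×10¹⁰ m.

R ≈ 3.03×10¹⁰ m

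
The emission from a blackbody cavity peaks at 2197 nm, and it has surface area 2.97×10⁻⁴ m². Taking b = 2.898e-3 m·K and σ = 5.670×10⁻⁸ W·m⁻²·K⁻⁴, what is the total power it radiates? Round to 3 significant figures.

P ≈ 51.0 W

Wien's law: T = b/λ_max = 2.898×10⁻³/2.197×10⁻⁶ = 1319.07 K.
Area A = 2.97×10⁻⁴ m².
Then P = σAT⁴ = 5.670×10⁻⁸×2.97×10⁻⁴×(1319.07)⁴ = 51.0 W.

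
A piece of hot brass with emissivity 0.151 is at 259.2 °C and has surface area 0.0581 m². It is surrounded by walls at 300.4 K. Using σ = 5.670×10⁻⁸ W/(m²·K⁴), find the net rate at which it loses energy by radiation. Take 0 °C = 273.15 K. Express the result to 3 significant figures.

Net loss ≈ 35.9 W

T = 259.2 °C + 273.15 = 532.35 K.
Area A = 0.0581 m².
Net radiated power P_net = εσA(T⁴ − T₀⁴) = 0.151×5.670×10⁻⁸×0.0581×(532.35⁴ − 300.4⁴).
T⁴ − T₀⁴ = 8.03136×10¹⁰ − 8.14329×10⁹ = 7.21703×10¹⁰ K⁴, so P_net = 35.9 W.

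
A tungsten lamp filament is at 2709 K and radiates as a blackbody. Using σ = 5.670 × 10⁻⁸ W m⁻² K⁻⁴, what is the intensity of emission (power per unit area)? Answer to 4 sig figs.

Stefan–Boltzmann: I = σT⁴ = 5.670×10⁻⁸ × (2709)⁴ = 3.054×10⁶ W/m².

I ≈ 3.054×10⁶ W/m²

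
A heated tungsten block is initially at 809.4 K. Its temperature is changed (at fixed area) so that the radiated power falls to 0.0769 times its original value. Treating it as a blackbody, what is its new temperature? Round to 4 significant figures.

P ∝ T⁴, so T₂/T₁ = (P₂/P₁)^(1/4) = (0.0769)^(1/4) = 0.526601.
T₂ = 809.4 × 0.526601 = 426.2 K.

T₂ ≈ 426.2 K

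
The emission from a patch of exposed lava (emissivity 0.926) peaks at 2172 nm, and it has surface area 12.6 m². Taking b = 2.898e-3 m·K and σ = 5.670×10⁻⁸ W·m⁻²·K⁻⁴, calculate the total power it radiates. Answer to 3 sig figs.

P ≈ 2.10×10⁶ W

Wien's law: T = b/λ_max = 2.898×10⁻³/2.172×10⁻⁶ = 1334.25 K.
Area A = 12.6 m².
Then P = εσAT⁴ = 0.926×5.670×10⁻⁸×12.6×(1334.25)⁴ = 2.10×10⁶ W.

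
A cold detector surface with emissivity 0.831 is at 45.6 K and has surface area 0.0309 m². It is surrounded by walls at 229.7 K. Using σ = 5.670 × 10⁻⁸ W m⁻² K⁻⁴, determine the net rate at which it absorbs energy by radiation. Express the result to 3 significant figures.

Net gain ≈ 4.05 W

Area A = 0.0309 m².
Net radiated power P_net = εσA(T⁴ − T₀⁴) = 0.831×5.670×10⁻⁸×0.0309×(45.6⁴ − 229.7⁴).
T⁴ − T₀⁴ = 4.32374×10⁶ − 2.78384×10⁹ = -2.77952×10⁹ K⁴, so P_net = -4.05 W — negative, meaning a net gain of 4.05 W.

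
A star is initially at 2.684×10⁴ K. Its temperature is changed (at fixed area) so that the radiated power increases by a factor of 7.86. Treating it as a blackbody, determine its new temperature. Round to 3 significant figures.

T₂ ≈ 4.49×10⁴ K

P ∝ T⁴, so T₂/T₁ = (P₂/P₁)^(1/4) = (7.86)^(1/4) = 1.67439.
T₂ = 2.684×10⁴ × 1.67439 = 4.49×10⁴ K.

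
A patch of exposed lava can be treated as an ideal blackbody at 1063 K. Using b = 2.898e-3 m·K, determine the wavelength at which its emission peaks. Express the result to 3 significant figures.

λ_max ≈ 2.73×10³ nm

Wien's displacement law: λ_max = b/T = (2.898×10⁻³ m·K)/(1063 K) = 2.726×10⁻⁶ m.
That is 2.73×10³ nm, in the infrared range.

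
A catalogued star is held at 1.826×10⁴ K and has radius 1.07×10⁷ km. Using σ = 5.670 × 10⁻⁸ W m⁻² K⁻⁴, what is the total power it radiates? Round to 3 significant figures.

P ≈ 9.07×10³⁰ W

Surface area A = 4πR² = 4π(1.07×10¹⁰ m)² = 1.43872×10²¹ m².
P = σAT⁴ = 5.670×10⁻⁸ × 1.43872×10²¹ × (1.826×10⁴)⁴ = 9.07×10³⁰ W.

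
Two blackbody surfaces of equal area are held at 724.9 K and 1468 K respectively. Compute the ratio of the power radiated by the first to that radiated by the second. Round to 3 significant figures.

With equal areas, P₁/P₂ = (T₁/T₂)⁴ = (724.9/1468)⁴ = 0.0595.

P₁/P₂ ≈ 0.0595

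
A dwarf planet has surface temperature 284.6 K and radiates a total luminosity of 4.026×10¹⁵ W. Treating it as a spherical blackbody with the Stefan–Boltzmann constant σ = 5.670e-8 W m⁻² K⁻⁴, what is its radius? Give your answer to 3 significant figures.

L = 4πR²σT⁴ ⇒ R = √(L/(4πσT⁴)).
σT⁴ = 371.983 W/m², so R = √(4.026×10¹⁵/(4π×371.983)) = 9.28×10⁵ m.

R ≈ 9.28×10⁵ m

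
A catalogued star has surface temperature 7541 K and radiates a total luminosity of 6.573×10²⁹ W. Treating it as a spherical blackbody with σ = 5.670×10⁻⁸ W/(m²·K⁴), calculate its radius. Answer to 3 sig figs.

L = 4πR²σT⁴ ⇒ R = √(L/(4πσT⁴)).
σT⁴ = 1.83358×10⁸ W/m², so R = √(6.573×10²⁹/(4π×1.83358×10⁸)) = 1.69×10¹⁰ m.

R ≈ 1.69×10¹⁰ m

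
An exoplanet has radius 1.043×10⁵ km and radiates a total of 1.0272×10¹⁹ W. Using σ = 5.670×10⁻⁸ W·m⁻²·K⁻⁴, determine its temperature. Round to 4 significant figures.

T ≈ 190.8 K

Surface area A = 4πR² = 4π(1.043×10⁸ m)² = 1.36703×10¹⁷ m².
P = σAT⁴ ⇒ T = (P/(σA))^(1/4) = (1.0272×10¹⁹/(5.670×10⁻⁸×1.36703×10¹⁷))^(1/4) = 190.8 K.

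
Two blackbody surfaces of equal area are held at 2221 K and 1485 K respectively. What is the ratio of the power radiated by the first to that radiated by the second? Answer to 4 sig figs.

P₁/P₂ ≈ 5.004

With equal areas, P₁/P₂ = (T₁/T₂)⁴ = (2221/1485)⁴ = 5.004.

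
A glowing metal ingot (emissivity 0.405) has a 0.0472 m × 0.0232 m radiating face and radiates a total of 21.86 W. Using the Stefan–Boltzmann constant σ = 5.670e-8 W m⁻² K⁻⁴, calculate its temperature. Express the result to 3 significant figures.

Area A = 0.0472 × 0.0232 = 1.09504×10⁻³ m².
P = εσAT⁴ ⇒ T = (P/(εσA))^(1/4) = (21.86/(0.405×5.670×10⁻⁸×1.09504×10⁻³))^(1/4) = 966 K.

T ≈ 966 K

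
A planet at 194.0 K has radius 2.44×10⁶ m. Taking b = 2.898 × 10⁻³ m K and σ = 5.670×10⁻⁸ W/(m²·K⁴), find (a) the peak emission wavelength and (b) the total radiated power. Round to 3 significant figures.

(a) λ_max = b/T = 2.898×10⁻³/194.0 = 1.494×10⁻⁵ m = 14.9 μm.
Surface area A = 4πR² = 4π(2.44×10⁶ m)² = 7.48151×10¹³ m².
(b) P = σAT⁴ = 5.670×10⁻⁸×7.48151×10¹³×(194.0)⁴ = 6.01×10¹⁵ W.

λ_max ≈ 14.9 μm; P ≈ 6.01×10¹⁵ W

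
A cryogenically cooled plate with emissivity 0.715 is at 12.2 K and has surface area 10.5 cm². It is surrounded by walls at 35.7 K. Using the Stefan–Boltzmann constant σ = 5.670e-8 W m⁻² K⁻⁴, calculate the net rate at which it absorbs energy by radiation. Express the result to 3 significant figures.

Area A = 10.5 cm² = 1.05×10⁻³ m².
Net radiated power P_net = εσA(T⁴ − T₀⁴) = 0.715×5.670×10⁻⁸×1.05×10⁻³×(12.2⁴ − 35.7⁴).
T⁴ − T₀⁴ = 22153.3 − 1.62432×10⁶ = -1.60217×10⁶ K⁴, so P_net = -6.82×10⁻⁵ W — negative, meaning a net gain of 6.82×10⁻⁵ W.

Net gain ≈ 6.82×10⁻⁵ W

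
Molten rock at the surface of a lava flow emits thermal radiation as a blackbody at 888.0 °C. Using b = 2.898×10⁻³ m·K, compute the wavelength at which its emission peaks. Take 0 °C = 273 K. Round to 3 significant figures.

λ_max ≈ 2.50×10³ nm

T = 888.0 °C + 273 = 1161.0 K.
Wien's displacement law: λ_max = b/T = (2.898×10⁻³ m·K)/(1161.0 K) = 2.496×10⁻⁶ m.
That is 2.50×10³ nm, in the infrared range.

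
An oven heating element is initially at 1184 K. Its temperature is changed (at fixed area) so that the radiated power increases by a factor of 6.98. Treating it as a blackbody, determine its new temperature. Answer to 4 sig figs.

P ∝ T⁴, so T₂/T₁ = (P₂/P₁)^(1/4) = (6.98)^(1/4) = 1.62541.
T₂ = 1184 × 1.62541 = 1924 K.

T₂ ≈ 1924 K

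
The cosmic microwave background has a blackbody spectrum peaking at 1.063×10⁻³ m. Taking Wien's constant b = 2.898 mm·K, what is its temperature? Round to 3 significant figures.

T ≈ 2.73 K

Wien's law gives T = b/λ_max = (2.898×10⁻³ m·K)/(1.063×10⁻³ m) = 2.73 K.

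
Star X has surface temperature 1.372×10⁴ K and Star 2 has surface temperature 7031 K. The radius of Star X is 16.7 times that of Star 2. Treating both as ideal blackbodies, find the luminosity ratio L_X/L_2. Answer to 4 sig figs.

L_X/L_2 ≈ 4044

L ∝ R²T⁴, so L_X/L_2 = (R_X/R_2)²(T_X/T_2)⁴ = (16.7)² × (1.372×10⁴/7031)⁴ = 278.89 × 14.4993 = 4044.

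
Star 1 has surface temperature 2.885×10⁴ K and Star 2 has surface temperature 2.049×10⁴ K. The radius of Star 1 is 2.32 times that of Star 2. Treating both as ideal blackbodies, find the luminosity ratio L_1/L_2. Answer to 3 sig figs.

L ∝ R²T⁴, so L_1/L_2 = (R_1/R_2)²(T_1/T_2)⁴ = (2.32)² × (2.885×10⁴/2.049×10⁴)⁴ = 5.3824 × 3.93021 = 21.2.

L_1/L_2 ≈ 21.2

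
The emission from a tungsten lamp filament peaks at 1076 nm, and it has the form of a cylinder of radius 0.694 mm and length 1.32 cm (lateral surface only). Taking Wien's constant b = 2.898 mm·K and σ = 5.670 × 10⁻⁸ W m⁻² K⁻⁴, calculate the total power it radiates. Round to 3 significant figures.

P ≈ 172 W

Wien's law: T = b/λ_max = 2.898×10⁻³/1.076×10⁻⁶ = 2693.31 K.
Lateral area A = 2πrL = 2π×6.94×10⁻⁴×0.0132 = 5.75590×10⁻⁵ m².
Then P = σAT⁴ = 5.670×10⁻⁸×5.75590×10⁻⁵×(2693.31)⁴ = 172 W.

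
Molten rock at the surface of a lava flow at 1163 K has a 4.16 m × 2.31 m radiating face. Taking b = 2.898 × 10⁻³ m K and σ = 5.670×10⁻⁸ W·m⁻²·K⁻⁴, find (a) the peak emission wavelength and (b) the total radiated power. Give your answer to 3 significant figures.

(a) λ_max = b/T = 2.898×10⁻³/1163 = 2.492×10⁻⁶ m = 2.49×10³ nm.
Area A = 4.16 × 2.31 = 9.6096 m².
(b) P = σAT⁴ = 5.670×10⁻⁸×9.6096×(1163)⁴ = 9.97×10⁵ W.

λ_max ≈ 2.49×10³ nm; P ≈ 9.97×10⁵ W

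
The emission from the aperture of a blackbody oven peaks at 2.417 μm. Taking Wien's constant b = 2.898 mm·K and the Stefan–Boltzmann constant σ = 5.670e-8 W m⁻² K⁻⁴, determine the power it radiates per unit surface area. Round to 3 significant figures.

Wien's law: T = b/λ_max = 2.898×10⁻³/2.417×10⁻⁶ = 1199.01 K.
Then I = σT⁴ = 5.670×10⁻⁸×(1199.01)⁴ = 1.17×10⁵ W/m².

I ≈ 1.17×10⁵ W/m²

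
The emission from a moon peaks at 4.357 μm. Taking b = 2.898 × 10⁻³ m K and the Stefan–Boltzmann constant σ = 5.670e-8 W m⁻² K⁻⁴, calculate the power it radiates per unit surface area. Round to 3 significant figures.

Wien's law: T = b/λ_max = 2.898×10⁻³/4.357×10⁻⁶ = 665.137 K.
Then I = σT⁴ = 5.670×10⁻⁸×(665.137)⁴ = 1.11×10⁴ W/m².

I ≈ 1.11×10⁴ W/m²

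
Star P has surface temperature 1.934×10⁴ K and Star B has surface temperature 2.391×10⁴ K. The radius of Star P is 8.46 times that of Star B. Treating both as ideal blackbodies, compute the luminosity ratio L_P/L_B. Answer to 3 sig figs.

L_P/L_B ≈ 30.6

L ∝ R²T⁴, so L_P/L_B = (R_P/R_B)²(T_P/T_B)⁴ = (8.46)² × (1.934×10⁴/2.391×10⁴)⁴ = 71.5716 × 0.428063 = 30.6.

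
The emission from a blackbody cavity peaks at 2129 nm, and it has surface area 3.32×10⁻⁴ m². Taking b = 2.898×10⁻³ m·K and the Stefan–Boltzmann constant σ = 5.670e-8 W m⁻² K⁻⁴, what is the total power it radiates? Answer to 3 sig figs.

Wien's law: T = b/λ_max = 2.898×10⁻³/2.129×10⁻⁶ = 1361.20 K.
Area A = 3.32×10⁻⁴ m².
Then P = σAT⁴ = 5.670×10⁻⁸×3.32×10⁻⁴×(1361.20)⁴ = 64.6 W.

P ≈ 64.6 W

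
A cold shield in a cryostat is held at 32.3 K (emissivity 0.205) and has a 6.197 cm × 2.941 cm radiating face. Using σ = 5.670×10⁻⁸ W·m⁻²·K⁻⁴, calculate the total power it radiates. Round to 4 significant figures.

Area A = 0.06197 × 0.02941 = 1.82254×10⁻³ m².
P = εσAT⁴ = 0.205 × 5.670×10⁻⁸ × 1.82254×10⁻³ × (32.3)⁴ = 2.306×10⁻⁵ W.

P ≈ 2.306×10⁻⁵ W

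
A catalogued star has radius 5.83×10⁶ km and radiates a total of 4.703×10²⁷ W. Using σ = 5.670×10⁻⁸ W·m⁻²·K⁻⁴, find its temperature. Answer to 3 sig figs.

Surface area A = 4πR² = 4π(5.83×10⁹ m)² = 4.27117×10²⁰ m².
P = σAT⁴ ⇒ T = (P/(σA))^(1/4) = (4.703×10²⁷/(5.670×10⁻⁸×4.27117×10²⁰))^(1/4) = 3.73×10³ K.

T ≈ 3.73×10³ K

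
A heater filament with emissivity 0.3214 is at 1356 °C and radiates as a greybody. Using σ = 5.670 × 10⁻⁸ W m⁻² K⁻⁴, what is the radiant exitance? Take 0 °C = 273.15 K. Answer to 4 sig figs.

T = 1356 °C + 273.15 = 1629.15 K.
Stefan–Boltzmann: I = εσT⁴ = 0.3214 × 5.670×10⁻⁸ × (1629.15)⁴ = 1.284×10⁵ W/m².

I ≈ 1.284×10⁵ W/m²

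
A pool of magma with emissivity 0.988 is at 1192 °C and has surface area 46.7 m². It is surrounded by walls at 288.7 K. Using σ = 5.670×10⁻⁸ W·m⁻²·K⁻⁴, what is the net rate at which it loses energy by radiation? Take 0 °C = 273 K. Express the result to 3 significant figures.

Net loss ≈ 1.20×10⁷ W

T = 1192 °C + 273 = 1465 K.
Area A = 46.7 m².
Net radiated power P_net = εσA(T⁴ − T₀⁴) = 0.988×5.670×10⁻⁸×46.7×(1465⁴ − 288.7⁴).
T⁴ − T₀⁴ = 4.60628×10¹² − 6.94684×10⁹ = 4.59933×10¹² K⁴, so P_net = 1.20×10⁷ W.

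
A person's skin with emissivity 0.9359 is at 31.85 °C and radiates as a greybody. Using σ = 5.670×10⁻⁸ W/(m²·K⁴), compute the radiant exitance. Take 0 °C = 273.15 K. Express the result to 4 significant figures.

T = 31.85 °C + 273.15 = 305.00 K.
Stefan–Boltzmann: I = εσT⁴ = 0.9359 × 5.670×10⁻⁸ × (305.00)⁴ = 459.2 W/m².

I ≈ 459.2 W/m²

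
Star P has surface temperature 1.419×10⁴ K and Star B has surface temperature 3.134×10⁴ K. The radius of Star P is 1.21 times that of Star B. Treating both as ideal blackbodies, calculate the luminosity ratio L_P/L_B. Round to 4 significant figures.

L_P/L_B ≈ 0.06153

L ∝ R²T⁴, so L_P/L_B = (R_P/R_B)²(T_P/T_B)⁴ = (1.21)² × (1.419×10⁴/3.134×10⁴)⁴ = 1.4641 × 0.0420275 = 0.06153.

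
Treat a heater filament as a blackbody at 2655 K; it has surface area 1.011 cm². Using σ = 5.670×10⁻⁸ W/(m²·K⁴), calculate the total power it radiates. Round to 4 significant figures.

Area A = 1.011 cm² = 1.011×10⁻⁴ m².
P = σAT⁴ = 5.670×10⁻⁸ × 1.011×10⁻⁴ × (2655)⁴ = 284.8 W.

P ≈ 284.8 W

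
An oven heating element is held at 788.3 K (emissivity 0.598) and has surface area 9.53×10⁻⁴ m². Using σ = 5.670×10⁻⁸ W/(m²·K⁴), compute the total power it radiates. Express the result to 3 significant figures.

P ≈ 12.5 W

Area A = 9.53×10⁻⁴ m².
P = εσAT⁴ = 0.598 × 5.670×10⁻⁸ × 9.53×10⁻⁴ × (788.3)⁴ = 12.5 W.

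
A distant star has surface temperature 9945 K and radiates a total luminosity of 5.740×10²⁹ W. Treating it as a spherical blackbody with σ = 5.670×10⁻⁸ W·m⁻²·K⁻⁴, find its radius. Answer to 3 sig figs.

R ≈ 9.08×10⁹ m

L = 4πR²σT⁴ ⇒ R = √(L/(4πσT⁴)).
σT⁴ = 5.54629×10⁸ W/m², so R = √(5.740×10²⁹/(4π×5.54629×10⁸)) = 9.08×10⁹ m.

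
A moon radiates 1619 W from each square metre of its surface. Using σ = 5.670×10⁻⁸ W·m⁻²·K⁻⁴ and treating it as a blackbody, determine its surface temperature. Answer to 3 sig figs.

T ≈ 411 K

I = σT⁴, so T = (I/σ)^(1/4) = (1619/(5.670×10⁻⁸))^(1/4) = 411 K.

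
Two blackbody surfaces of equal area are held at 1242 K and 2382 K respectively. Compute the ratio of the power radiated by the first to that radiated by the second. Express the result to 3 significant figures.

P₁/P₂ ≈ 0.0739

With equal areas, P₁/P₂ = (T₁/T₂)⁴ = (1242/2382)⁴ = 0.0739.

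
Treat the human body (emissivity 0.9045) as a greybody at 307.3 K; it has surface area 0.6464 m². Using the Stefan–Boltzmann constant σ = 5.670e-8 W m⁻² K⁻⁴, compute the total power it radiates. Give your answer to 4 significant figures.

Area A = 0.6464 m².
P = εσAT⁴ = 0.9045 × 5.670×10⁻⁸ × 0.6464 × (307.3)⁴ = 295.6 W.

P ≈ 295.6 W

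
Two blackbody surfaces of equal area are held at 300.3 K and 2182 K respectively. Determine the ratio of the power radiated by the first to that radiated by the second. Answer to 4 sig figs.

P₁/P₂ ≈ 3.588×10⁻⁴

With equal areas, P₁/P₂ = (T₁/T₂)⁴ = (300.3/2182)⁴ = 3.588×10⁻⁴.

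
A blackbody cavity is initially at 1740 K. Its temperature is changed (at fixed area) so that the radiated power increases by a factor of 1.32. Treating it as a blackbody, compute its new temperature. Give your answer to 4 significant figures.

P ∝ T⁴, so T₂/T₁ = (P₂/P₁)^(1/4) = (1.32)^(1/4) = 1.07187.
T₂ = 1740 × 1.07187 = 1865 K.

T₂ ≈ 1865 K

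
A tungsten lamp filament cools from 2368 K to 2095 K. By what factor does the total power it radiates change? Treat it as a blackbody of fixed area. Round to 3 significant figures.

P₂/P₁ ≈ 0.613

P ∝ T⁴, so P₂/P₁ = (T₂/T₁)⁴ = (2095/2368)⁴ = (0.884713)⁴ = 0.613.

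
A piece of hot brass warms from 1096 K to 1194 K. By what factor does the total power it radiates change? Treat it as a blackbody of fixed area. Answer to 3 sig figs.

P₂/P₁ ≈ 1.41

P ∝ T⁴, so P₂/P₁ = (T₂/T₁)⁴ = (1194/1096)⁴ = (1.08942)⁴ = 1.41.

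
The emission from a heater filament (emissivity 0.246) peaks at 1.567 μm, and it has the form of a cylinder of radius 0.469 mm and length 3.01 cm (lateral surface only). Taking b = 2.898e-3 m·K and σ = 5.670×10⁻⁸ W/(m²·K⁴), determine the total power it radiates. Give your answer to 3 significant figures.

Wien's law: T = b/λ_max = 2.898×10⁻³/1.567×10⁻⁶ = 1849.39 K.
Lateral area A = 2πrL = 2π×4.69×10⁻⁴×0.0301 = 8.86991×10⁻⁵ m².
Then P = εσAT⁴ = 0.246×5.670×10⁻⁸×8.86991×10⁻⁵×(1849.39)⁴ = 14.5 W.

P ≈ 14.5 W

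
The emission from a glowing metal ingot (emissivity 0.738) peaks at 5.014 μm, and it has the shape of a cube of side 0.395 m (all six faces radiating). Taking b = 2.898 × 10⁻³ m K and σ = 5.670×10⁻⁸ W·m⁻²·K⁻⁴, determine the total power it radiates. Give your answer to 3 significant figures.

P ≈ 4.37×10³ W

Wien's law: T = b/λ_max = 2.898×10⁻³/5.014×10⁻⁶ = 577.982 K.
Area A = 6s² = 6×(0.395 m)² = 0.93615 m².
Then P = εσAT⁴ = 0.738×5.670×10⁻⁸×0.93615×(577.982)⁴ = 4.37×10³ W.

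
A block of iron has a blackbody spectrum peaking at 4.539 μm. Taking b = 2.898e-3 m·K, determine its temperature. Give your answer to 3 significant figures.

T ≈ 638 K

Wien's law gives T = b/λ_max = (2.898×10⁻³ m·K)/(4.539×10⁻⁶ m) = 638 K.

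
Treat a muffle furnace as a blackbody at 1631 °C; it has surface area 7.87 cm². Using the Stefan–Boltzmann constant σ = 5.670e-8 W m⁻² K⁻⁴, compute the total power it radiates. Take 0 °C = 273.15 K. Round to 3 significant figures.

T = 1631 °C + 273.15 = 1904.15 K.
Area A = 7.87 cm² = 7.87×10⁻⁴ m².
P = σAT⁴ = 5.670×10⁻⁸ × 7.87×10⁻⁴ × (1904.15)⁴ = 587 W.

P ≈ 587 W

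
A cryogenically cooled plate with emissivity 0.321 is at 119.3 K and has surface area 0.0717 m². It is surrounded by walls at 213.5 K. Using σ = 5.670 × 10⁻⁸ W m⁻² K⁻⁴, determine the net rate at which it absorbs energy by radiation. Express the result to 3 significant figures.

Net gain ≈ 2.45 W

Area A = 0.0717 m².
Net radiated power P_net = εσA(T⁴ − T₀⁴) = 0.321×5.670×10⁻⁸×0.0717×(119.3⁴ − 213.5⁴).
T⁴ − T₀⁴ = 2.02564×10⁸ − 2.07774×10⁹ = -1.87518×10⁹ K⁴, so P_net = -2.45 W — negative, meaning a net gain of 2.45 W.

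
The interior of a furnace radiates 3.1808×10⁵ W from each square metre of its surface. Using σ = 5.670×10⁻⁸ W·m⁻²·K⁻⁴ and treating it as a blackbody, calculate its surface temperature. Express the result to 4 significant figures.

I = σT⁴, so T = (I/σ)^(1/4) = (3.1808×10⁵/(5.670×10⁻⁸))^(1/4) = 1539 K.

T ≈ 1539 K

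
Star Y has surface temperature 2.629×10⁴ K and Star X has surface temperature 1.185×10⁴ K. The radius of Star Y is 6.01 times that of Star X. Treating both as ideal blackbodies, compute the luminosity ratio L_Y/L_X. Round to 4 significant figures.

L ∝ R²T⁴, so L_Y/L_X = (R_Y/R_X)²(T_Y/T_X)⁴ = (6.01)² × (2.629×10⁴/1.185×10⁴)⁴ = 36.1201 × 24.2264 = 875.1.

L_Y/L_X ≈ 875.1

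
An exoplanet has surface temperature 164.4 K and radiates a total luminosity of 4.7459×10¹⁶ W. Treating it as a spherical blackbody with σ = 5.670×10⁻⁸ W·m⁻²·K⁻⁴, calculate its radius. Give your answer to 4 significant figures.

L = 4πR²σT⁴ ⇒ R = √(L/(4πσT⁴)).
σT⁴ = 41.4181 W/m², so R = √(4.7459×10¹⁶/(4π×41.4181)) = 9.549×10⁶ m.

R ≈ 9.549×10⁶ m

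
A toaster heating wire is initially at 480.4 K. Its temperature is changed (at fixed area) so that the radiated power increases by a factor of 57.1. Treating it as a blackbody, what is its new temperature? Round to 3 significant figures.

T₂ ≈ 1.32×10³ K

P ∝ T⁴, so T₂/T₁ = (P₂/P₁)^(1/4) = (57.1)^(1/4) = 2.74890.
T₂ = 480.4 × 2.74890 = 1.32×10³ K.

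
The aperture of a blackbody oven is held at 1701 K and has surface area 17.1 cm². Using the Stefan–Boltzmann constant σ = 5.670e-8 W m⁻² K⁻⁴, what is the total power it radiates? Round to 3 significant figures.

P ≈ 812 W

Area A = 17.1 cm² = 1.71×10⁻³ m².
P = σAT⁴ = 5.670×10⁻⁸ × 1.71×10⁻³ × (1701)⁴ = 812 W.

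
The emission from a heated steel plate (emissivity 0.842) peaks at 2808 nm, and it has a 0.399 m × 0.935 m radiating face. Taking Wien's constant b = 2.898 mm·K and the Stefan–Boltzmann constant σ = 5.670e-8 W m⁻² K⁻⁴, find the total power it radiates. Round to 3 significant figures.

Wien's law: T = b/λ_max = 2.898×10⁻³/2.808×10⁻⁶ = 1032.05 K.
Area A = 0.399 × 0.935 = 0.373065 m².
Then P = εσAT⁴ = 0.842×5.670×10⁻⁸×0.373065×(1032.05)⁴ = 2.02×10⁴ W.

P ≈ 2.02×10⁴ W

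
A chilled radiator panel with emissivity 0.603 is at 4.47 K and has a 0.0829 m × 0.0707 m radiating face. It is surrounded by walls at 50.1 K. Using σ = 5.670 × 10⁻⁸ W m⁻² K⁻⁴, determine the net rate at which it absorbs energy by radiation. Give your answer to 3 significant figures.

Area A = 0.0829 × 0.0707 = 5.86103×10⁻³ m².
Net radiated power P_net = εσA(T⁴ − T₀⁴) = 0.603×5.670×10⁻⁸×5.86103×10⁻³×(4.47⁴ − 50.1⁴).
T⁴ − T₀⁴ = 399.236 − 6.30015×10⁶ = -6.29975×10⁶ K⁴, so P_net = -1.26×10⁻³ W — negative, meaning a net gain of 1.26×10⁻³ W.

Net gain ≈ 1.26×10⁻³ W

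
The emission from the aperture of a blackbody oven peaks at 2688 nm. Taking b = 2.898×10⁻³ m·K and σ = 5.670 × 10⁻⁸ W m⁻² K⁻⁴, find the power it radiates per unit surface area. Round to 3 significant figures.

Wien's law: T = b/λ_max = 2.898×10⁻³/2.688×10⁻⁶ = 1078.12 K.
Then I = σT⁴ = 5.670×10⁻⁸×(1078.12)⁴ = 7.66×10⁴ W/m².

I ≈ 7.66×10⁴ W/m²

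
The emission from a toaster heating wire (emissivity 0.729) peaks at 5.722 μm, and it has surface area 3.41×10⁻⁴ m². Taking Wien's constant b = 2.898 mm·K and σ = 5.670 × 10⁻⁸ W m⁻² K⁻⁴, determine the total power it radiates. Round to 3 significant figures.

Wien's law: T = b/λ_max = 2.898×10⁻³/5.722×10⁻⁶ = 506.466 K.
Area A = 3.41×10⁻⁴ m².
Then P = εσAT⁴ = 0.729×5.670×10⁻⁸×3.41×10⁻⁴×(506.466)⁴ = 0.927 W.

P ≈ 0.927 W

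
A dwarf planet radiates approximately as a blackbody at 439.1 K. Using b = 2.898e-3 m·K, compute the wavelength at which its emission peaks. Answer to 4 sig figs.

λ_max ≈ 6.600 μm

Wien's displacement law: λ_max = b/T = (2.898×10⁻³ m·K)/(439.1 K) = 6.5999×10⁻⁶ m.
That is 6.600 μm, in the infrared range.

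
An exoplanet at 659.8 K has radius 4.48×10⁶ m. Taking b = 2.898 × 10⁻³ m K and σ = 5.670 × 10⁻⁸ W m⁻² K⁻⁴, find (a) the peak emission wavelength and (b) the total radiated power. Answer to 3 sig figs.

(a) λ_max = b/T = 2.898×10⁻³/659.8 = 4.392×10⁻⁶ m = 4.39 μm.
Surface area A = 4πR² = 4π(4.48×10⁶ m)² = 2.52212×10¹⁴ m².
(b) P = σAT⁴ = 5.670×10⁻⁸×2.52212×10¹⁴×(659.8)⁴ = 2.71×10¹⁸ W.

λ_max ≈ 4.39 μm; P ≈ 2.71×10¹⁸ W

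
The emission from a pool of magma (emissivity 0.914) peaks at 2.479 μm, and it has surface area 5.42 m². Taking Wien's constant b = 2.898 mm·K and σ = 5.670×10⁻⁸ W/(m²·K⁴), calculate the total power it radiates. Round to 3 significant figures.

P ≈ 5.25×10⁵ W

Wien's law: T = b/λ_max = 2.898×10⁻³/2.479×10⁻⁶ = 1169.02 K.
Area A = 5.42 m².
Then P = εσAT⁴ = 0.914×5.670×10⁻⁸×5.42×(1169.02)⁴ = 5.25×10⁵ W.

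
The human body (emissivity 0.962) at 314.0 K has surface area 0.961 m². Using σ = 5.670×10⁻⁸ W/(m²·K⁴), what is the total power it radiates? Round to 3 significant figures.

Area A = 0.961 m².
P = εσAT⁴ = 0.962 × 5.670×10⁻⁸ × 0.961 × (314.0)⁴ = 510 W.

P ≈ 510 W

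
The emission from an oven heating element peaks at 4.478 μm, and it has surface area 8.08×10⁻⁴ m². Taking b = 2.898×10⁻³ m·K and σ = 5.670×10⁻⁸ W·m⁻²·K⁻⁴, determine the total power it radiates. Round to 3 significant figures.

P ≈ 8.04 W

Wien's law: T = b/λ_max = 2.898×10⁻³/4.478×10⁻⁶ = 647.164 K.
Area A = 8.08×10⁻⁴ m².
Then P = σAT⁴ = 5.670×10⁻⁸×8.08×10⁻⁴×(647.164)⁴ = 8.04 W.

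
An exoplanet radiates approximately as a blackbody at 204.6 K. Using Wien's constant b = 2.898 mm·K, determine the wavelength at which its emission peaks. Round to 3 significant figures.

Wien's displacement law: λ_max = b/T = (2.898×10⁻³ m·K)/(204.6 K) = 1.416×10⁻⁵ m.
That is 14.2 μm, in the infrared range.

λ_max ≈ 14.2 μm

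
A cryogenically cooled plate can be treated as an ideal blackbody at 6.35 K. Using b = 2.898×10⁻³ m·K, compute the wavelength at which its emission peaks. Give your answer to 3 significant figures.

Wien's displacement law: λ_max = b/T = (2.898×10⁻³ m·K)/(6.35 K) = 4.564×10⁻⁴ m.
That is 4.56×10⁻⁴ m, in the infrared range.

λ_max ≈ 4.56×10⁻⁴ m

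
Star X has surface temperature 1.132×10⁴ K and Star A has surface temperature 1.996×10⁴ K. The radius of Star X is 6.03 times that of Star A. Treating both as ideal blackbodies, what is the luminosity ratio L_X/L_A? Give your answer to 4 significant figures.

L_X/L_A ≈ 3.762

L ∝ R²T⁴, so L_X/L_A = (R_X/R_A)²(T_X/T_A)⁴ = (6.03)² × (1.132×10⁴/1.996×10⁴)⁴ = 36.3609 × 0.103453 = 3.762.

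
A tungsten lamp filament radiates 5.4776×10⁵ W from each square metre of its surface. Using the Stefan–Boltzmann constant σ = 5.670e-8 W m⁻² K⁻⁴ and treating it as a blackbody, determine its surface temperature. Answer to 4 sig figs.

T ≈ 1763 K

I = σT⁴, so T = (I/σ)^(1/4) = (5.4776×10⁵/(5.670×10⁻⁸))^(1/4) = 1763 K.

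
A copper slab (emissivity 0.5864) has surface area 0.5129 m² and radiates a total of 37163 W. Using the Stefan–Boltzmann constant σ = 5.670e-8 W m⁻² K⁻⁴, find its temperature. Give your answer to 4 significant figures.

T ≈ 1215 K

Area A = 0.5129 m².
P = εσAT⁴ ⇒ T = (P/(εσA))^(1/4) = (37163/(0.5864×5.670×10⁻⁸×0.5129))^(1/4) = 1215 K.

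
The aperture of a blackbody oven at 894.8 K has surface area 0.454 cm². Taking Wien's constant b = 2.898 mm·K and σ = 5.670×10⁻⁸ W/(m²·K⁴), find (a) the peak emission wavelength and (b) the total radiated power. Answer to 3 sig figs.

λ_max ≈ 3.24 μm; P ≈ 1.65 W

(a) λ_max = b/T = 2.898×10⁻³/894.8 = 3.239×10⁻⁶ m = 3.24 μm.
Area A = 0.454 cm² = 4.54×10⁻⁵ m².
(b) P = σAT⁴ = 5.670×10⁻⁸×4.54×10⁻⁵×(894.8)⁴ = 1.65 W.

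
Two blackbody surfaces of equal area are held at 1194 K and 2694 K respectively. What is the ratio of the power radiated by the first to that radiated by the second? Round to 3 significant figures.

With equal areas, P₁/P₂ = (T₁/T₂)⁴ = (1194/2694)⁴ = 0.0386.

P₁/P₂ ≈ 0.0386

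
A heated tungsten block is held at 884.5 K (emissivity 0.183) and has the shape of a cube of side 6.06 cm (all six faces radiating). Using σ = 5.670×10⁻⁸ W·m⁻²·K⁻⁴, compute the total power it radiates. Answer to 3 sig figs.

P ≈ 140 W

Area A = 6s² = 6×(0.0606 m)² = 0.0220342 m².
P = εσAT⁴ = 0.183 × 5.670×10⁻⁸ × 0.0220342 × (884.5)⁴ = 140 W.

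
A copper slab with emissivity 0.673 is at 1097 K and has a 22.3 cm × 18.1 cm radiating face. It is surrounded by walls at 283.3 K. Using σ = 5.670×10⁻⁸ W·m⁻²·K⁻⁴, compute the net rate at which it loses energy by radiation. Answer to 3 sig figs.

Area A = 0.223 × 0.181 = 0.040363 m².
Net radiated power P_net = εσA(T⁴ − T₀⁴) = 0.673×5.670×10⁻⁸×0.040363×(1097⁴ − 283.3⁴).
T⁴ − T₀⁴ = 1.44819×10¹² − 6.44149×10⁹ = 1.44175×10¹² K⁴, so P_net = 2.22×10³ W.

Net loss ≈ 2.22×10³ W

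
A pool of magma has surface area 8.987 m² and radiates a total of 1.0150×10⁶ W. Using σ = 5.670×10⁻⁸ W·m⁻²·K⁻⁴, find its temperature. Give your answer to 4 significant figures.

T ≈ 1188 K

Area A = 8.987 m².
P = σAT⁴ ⇒ T = (P/(σA))^(1/4) = (1.0150×10⁶/(5.670×10⁻⁸×8.987))^(1/4) = 1188 K.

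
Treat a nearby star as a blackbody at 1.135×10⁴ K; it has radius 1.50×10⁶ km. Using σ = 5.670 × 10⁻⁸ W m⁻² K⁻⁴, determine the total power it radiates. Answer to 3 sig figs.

Surface area A = 4πR² = 4π(1.50×10⁹ m)² = 2.82743×10¹⁹ m².
P = σAT⁴ = 5.670×10⁻⁸ × 2.82743×10¹⁹ × (1.135×10⁴)⁴ = 2.66×10²⁸ W.

P ≈ 2.66×10²⁸ W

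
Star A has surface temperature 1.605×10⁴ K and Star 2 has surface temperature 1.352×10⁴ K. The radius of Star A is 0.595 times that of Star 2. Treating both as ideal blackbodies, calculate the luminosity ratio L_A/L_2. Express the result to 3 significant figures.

L ∝ R²T⁴, so L_A/L_2 = (R_A/R_2)²(T_A/T_2)⁴ = (0.595)² × (1.605×10⁴/1.352×10⁴)⁴ = 0.354025 × 1.98606 = 0.703.

L_A/L_2 ≈ 0.703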